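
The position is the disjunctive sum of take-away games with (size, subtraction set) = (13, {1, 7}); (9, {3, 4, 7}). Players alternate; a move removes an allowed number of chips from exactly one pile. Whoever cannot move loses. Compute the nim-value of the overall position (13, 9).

2

Pile A, S = {1, 7}:
n :  0  1  2  3  4  5  6  7  8  9 10 11 12 13
G :  0  1  0  1  0  1  0  1  0  1  0  1  0  1
G_A(13) = 1.
Pile B, S = {3, 4, 7}:
n : 0 1 2 3 4 5 6 7 8 9
G : 0 0 0 1 1 1 2 2 2 3
G_B(9) = 3.
Combined Grundy value = 1 ⊕ 3 = 2.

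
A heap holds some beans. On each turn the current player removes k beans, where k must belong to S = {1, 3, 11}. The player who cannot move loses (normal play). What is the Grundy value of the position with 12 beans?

G(0) = 0
G(1) = mex{0} = 1
G(2) = mex{1} = 0
G(3) = mex{0,0} = 1
G(4) = mex{1,1} = 0
G(5) = mex{0,0} = 1
G(6) = mex{1,1} = 0
G(7) = mex{0,0} = 1
G(8) = mex{1,1} = 0
G(9) = mex{0,0} = 1
G(10) = mex{1,1} = 0
G(11) = mex{0,0,0} = 1
G(12) = mex{1,1,1} = 0

0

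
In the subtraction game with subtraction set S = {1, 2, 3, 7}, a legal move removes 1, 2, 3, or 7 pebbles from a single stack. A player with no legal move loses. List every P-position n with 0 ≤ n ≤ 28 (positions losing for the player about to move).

0, 4, 8, 12, 16, 20, 24, 28

n :  0  1  2  3  4  5  6  7  8  9 10 11 12 13 14 15 16 17 18 19 20 21 22 23 24 25 26 27 28
G :  0  1  2  3  0  1  2  3  0  1  2  3  0  1  2  3  0  1  2  3  0  1  2  3  0  1  2  3  0
P-positions are exactly the n with G(n) = 0.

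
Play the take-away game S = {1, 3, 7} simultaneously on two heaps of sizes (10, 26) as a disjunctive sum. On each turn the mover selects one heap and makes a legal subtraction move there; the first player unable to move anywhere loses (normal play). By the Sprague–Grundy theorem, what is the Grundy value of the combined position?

All heaps use S = {1, 3, 7}:
n :  0  1  2  3  4  5  6  7  8  9 10 11 12 13 14 15 16 17 18 19 20 21 22 23 24 25 26
G :  0  1  0  1  0  1  0  1  0  1  0  1  0  1  0  1  0  1  0  1  0  1  0  1  0  1  0
Heap A: G(10) = 0.
Heap B: G(26) = 0.
Combined Grundy value = 0 ⊕ 0 = 0.

0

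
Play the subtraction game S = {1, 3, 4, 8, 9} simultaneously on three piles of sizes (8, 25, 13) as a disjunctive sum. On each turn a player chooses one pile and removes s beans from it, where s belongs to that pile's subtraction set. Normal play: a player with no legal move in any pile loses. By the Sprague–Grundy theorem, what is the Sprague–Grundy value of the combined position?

All piles use S = {1, 3, 4, 8, 9}:
n :  0  1  2  3  4  5  6  7  8  9 10 11 12 13 14 15 16 17 18 19 20 21 22 23 24 25
G :  0  1  0  1  2  3  2  0  1  4  3  2  0  1  0  1  2  3  2  0  1  4  3  2  0  1
Pile A: G(8) = 1.
Pile B: G(25) = 1.
Pile C: G(13) = 1.
Combined Grundy value = 1 ⊕ 1 ⊕ 1 = 1.

1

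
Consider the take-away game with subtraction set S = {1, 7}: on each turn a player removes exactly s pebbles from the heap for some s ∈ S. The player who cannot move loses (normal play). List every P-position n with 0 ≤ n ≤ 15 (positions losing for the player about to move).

0, 2, 4, 6, 8, 10, 12, 14

n :  0  1  2  3  4  5  6  7  8  9 10 11 12 13 14 15
G :  0  1  0  1  0  1  0  1  0  1  0  1  0  1  0  1
P-positions are exactly the n with G(n) = 0.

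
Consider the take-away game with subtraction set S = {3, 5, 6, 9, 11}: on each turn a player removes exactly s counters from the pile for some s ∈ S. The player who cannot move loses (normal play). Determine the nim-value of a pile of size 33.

G(0) = 0
G(1) = mex{} = 0
G(2) = mex{} = 0
G(3) = mex{0} = 1
G(4) = mex{0} = 1
G(5) = mex{0,0} = 1
G(6) = mex{1,0,0} = 2
G(7) = mex{1,0,0} = 2
G(8) = mex{1,1,0} = 2
G(9) = mex{2,1,1,0} = 3
G(10) = mex{2,1,1,0} = 3
G(11) = mex{2,2,1,0,0} = 3
G(12) = mex{3,2,2,1,0} = 4
G(13) = mex{3,2,2,1,0} = 4
G(14) = mex{3,3,2,1,1} = 0
G(15) = mex{4,3,3,2,1} = 0
G(16) = mex{4,3,3,2,1} = 0
G(17) = mex{0,4,3,2,2} = 1
G(18) = mex{0,4,4,3,2} = 1
G(19) = mex{0,0,4,3,2} = 1
G(20) = mex{1,0,0,3,3} = 2
G(21) = mex{1,0,0,4,3} = 2
G(22) = mex{1,1,0,4,3} = 2
G(23) = mex{2,1,1,0,4} = 3
G(24) = mex{2,1,1,0,4} = 3
G(25) = mex{2,2,1,0,0} = 3
G(26) = mex{3,2,2,1,0} = 4
G(27) = mex{3,2,2,1,0} = 4
G(28) = mex{3,3,2,1,1} = 0
G(29) = mex{4,3,3,2,1} = 0
G(30) = mex{4,3,3,2,1} = 0
G(31) = mex{0,4,3,2,2} = 1
G(32) = mex{0,4,4,3,2} = 1
G(33) = mex{0,0,4,3,2} = 1

1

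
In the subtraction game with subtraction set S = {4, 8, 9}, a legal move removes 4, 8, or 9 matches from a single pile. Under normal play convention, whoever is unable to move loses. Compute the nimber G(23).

G(0) = 0
G(1) = mex{} = 0
G(2) = mex{} = 0
G(3) = mex{} = 0
G(4) = mex{0} = 1
G(5) = mex{0} = 1
G(6) = mex{0} = 1
G(7) = mex{0} = 1
G(8) = mex{1,0} = 2
G(9) = mex{1,0,0} = 2
G(10) = mex{1,0,0} = 2
G(11) = mex{1,0,0} = 2
G(12) = mex{2,1,0} = 3
G(13) = mex{2,1,1} = 0
G(14) = mex{2,1,1} = 0
G(15) = mex{2,1,1} = 0
G(16) = mex{3,2,1} = 0
G(17) = mex{0,2,2} = 1
G(18) = mex{0,2,2} = 1
G(19) = mex{0,2,2} = 1
G(20) = mex{0,3,2} = 1
G(21) = mex{1,0,3} = 2
G(22) = mex{1,0,0} = 2
G(23) = mex{1,0,0} = 2

2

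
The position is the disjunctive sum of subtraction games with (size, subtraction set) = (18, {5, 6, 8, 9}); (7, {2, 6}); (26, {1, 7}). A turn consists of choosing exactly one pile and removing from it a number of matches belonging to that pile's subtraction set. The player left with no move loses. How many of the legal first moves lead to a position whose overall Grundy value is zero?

5

Pile A, S = {5, 6, 8, 9}:
G(0) = 0
G(1) = mex{} = 0
G(2) = mex{} = 0
G(3) = mex{} = 0
G(4) = mex{} = 0
G(5) = mex{0} = 1
G(6) = mex{0,0} = 1
G(7) = mex{0,0} = 1
G(8) = mex{0,0,0} = 1
G(9) = mex{0,0,0,0} = 1
G(10) = mex{1,0,0,0} = 2
G(11) = mex{1,1,0,0} = 2
G(12) = mex{1,1,0,0} = 2
G(13) = mex{1,1,1,0} = 2
G(14) = mex{1,1,1,1} = 0
G(15) = mex{2,1,1,1} = 0
G(16) = mex{2,2,1,1} = 0
G(17) = mex{2,2,1,1} = 0
G(18) = mex{2,2,2,1} = 0
G_A(18) = 0.
Pile B, S = {2, 6}:
G(0) = 0
G(1) = mex{} = 0
G(2) = mex{0} = 1
G(3) = mex{0} = 1
G(4) = mex{1} = 0
G(5) = mex{1} = 0
G(6) = mex{0,0} = 1
G(7) = mex{0,0} = 1
G_B(7) = 1.
Pile C, S = {1, 7}:
G(0) = 0
G(1) = mex{0} = 1
G(2) = mex{1} = 0
G(3) = mex{0} = 1
G(4) = mex{1} = 0
G(5) = mex{0} = 1
G(6) = mex{1} = 0
G(7) = mex{0,0} = 1
G(8) = mex{1,1} = 0
G(9) = mex{0,0} = 1
G(10) = mex{1,1} = 0
G(11) = mex{0,0} = 1
G(12) = mex{1,1} = 0
G(13) = mex{0,0} = 1
G(14) = mex{1,1} = 0
G(15) = mex{0,0} = 1
G(16) = mex{1,1} = 0
G(17) = mex{0,0} = 1
G(18) = mex{1,1} = 0
G(19) = mex{0,0} = 1
G(20) = mex{1,1} = 0
G(21) = mex{0,0} = 1
G(22) = mex{1,1} = 0
G(23) = mex{0,0} = 1
G(24) = mex{1,1} = 0
G(25) = mex{0,0} = 1
G(26) = mex{1,1} = 0
G_C(26) = 0.
Combined Grundy value = 0 ⊕ 1 ⊕ 0 = 1.
A winning move leaves total XOR = 0, i.e. changes one component's Grundy value g to g ⊕ X where X is the current total.
Pile A: need g' = 0⊕1 = 1. Options: 18−5→G=2, 18−6→G=2, 18−8→G=2, 18−9→G=1. Hits: 1.
Pile B: need g' = 1⊕1 = 0. Options: 7−2→G=0, 7−6→G=0. Hits: 2.
Pile C: need g' = 0⊕1 = 1. Options: 26−1→G=1, 26−7→G=1. Hits: 2.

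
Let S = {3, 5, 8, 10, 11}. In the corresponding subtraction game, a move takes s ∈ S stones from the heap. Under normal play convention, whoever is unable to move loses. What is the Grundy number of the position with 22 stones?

2

n :  0  1  2  3  4  5  6  7  8  9 10 11 12 13 14 15 16 17 18 19 20 21 22
G :  0  0  0  1  1  1  2  2  2  3  3  3  4  4  0  0  0  1  1  1  2  2  2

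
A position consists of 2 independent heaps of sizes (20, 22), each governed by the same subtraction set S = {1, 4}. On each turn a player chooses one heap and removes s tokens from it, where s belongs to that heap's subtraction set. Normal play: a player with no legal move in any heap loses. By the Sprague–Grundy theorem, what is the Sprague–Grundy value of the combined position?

All heaps use S = {1, 4}:
n :  0  1  2  3  4  5  6  7  8  9 10 11 12 13 14 15 16 17 18 19 20 21 22
G :  0  1  0  1  2  0  1  0  1  2  0  1  0  1  2  0  1  0  1  2  0  1  0
Heap A: G(20) = 0.
Heap B: G(22) = 0.
Combined Grundy value = 0 ⊕ 0 = 0.

0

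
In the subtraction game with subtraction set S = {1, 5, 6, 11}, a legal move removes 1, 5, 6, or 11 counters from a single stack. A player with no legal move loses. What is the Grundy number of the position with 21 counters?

3

n :  0  1  2  3  4  5  6  7  8  9 10 11 12 13 14 15 16 17 18 19 20 21
G :  0  1  0  1  0  1  2  3  2  3  2  3  0  1  0  1  0  1  2  3  2  3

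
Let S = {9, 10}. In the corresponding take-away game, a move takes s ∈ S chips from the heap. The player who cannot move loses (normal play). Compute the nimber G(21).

G(0) = 0
G(1) = mex{} = 0
G(2) = mex{} = 0
G(3) = mex{} = 0
G(4) = mex{} = 0
G(5) = mex{} = 0
G(6) = mex{} = 0
G(7) = mex{} = 0
G(8) = mex{} = 0
G(9) = mex{0} = 1
G(10) = mex{0,0} = 1
G(11) = mex{0,0} = 1
G(12) = mex{0,0} = 1
G(13) = mex{0,0} = 1
G(14) = mex{0,0} = 1
G(15) = mex{0,0} = 1
G(16) = mex{0,0} = 1
G(17) = mex{0,0} = 1
G(18) = mex{1,0} = 2
G(19) = mex{1,1} = 0
G(20) = mex{1,1} = 0
G(21) = mex{1,1} = 0

0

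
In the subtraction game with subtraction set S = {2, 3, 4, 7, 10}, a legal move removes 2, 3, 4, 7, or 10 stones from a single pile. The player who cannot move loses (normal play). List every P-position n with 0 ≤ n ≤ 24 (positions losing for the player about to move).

0, 1, 6, 12, 17, 18, 23

G(0) = 0
G(1) = mex{} = 0
G(2) = mex{0} = 1
G(3) = mex{0,0} = 1
G(4) = mex{1,0,0} = 2
G(5) = mex{1,1,0} = 2
G(6) = mex{2,1,1} = 0
G(7) = mex{2,2,1,0} = 3
G(8) = mex{0,2,2,0} = 1
G(9) = mex{3,0,2,1} = 4
G(10) = mex{1,3,0,1,0} = 2
G(11) = mex{4,1,3,2,0} = 5
G(12) = mex{2,4,1,2,1} = 0
G(13) = mex{5,2,4,0,1} = 3
G(14) = mex{0,5,2,3,2} = 1
G(15) = mex{3,0,5,1,2} = 4
G(16) = mex{1,3,0,4,0} = 2
G(17) = mex{4,1,3,2,3} = 0
G(18) = mex{2,4,1,5,1} = 0
G(19) = mex{0,2,4,0,4} = 1
G(20) = mex{0,0,2,3,2} = 1
G(21) = mex{1,0,0,1,5} = 2
G(22) = mex{1,1,0,4,0} = 2
G(23) = mex{2,1,1,2,3} = 0
G(24) = mex{2,2,1,0,1} = 3
P-positions are exactly the n with G(n) = 0.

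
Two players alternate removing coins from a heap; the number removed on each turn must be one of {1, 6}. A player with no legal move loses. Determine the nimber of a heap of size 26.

G(0) = 0
G(1) = mex{0} = 1
G(2) = mex{1} = 0
G(3) = mex{0} = 1
G(4) = mex{1} = 0
G(5) = mex{0} = 1
G(6) = mex{1,0} = 2
G(7) = mex{2,1} = 0
G(8) = mex{0,0} = 1
G(9) = mex{1,1} = 0
G(10) = mex{0,0} = 1
G(11) = mex{1,1} = 0
G(12) = mex{0,2} = 1
G(13) = mex{1,0} = 2
G(14) = mex{2,1} = 0
G(15) = mex{0,0} = 1
G(16) = mex{1,1} = 0
G(17) = mex{0,0} = 1
G(18) = mex{1,1} = 0
G(19) = mex{0,2} = 1
G(20) = mex{1,0} = 2
G(21) = mex{2,1} = 0
G(22) = mex{0,0} = 1
G(23) = mex{1,1} = 0
G(24) = mex{0,0} = 1
G(25) = mex{1,1} = 0
G(26) = mex{0,2} = 1

1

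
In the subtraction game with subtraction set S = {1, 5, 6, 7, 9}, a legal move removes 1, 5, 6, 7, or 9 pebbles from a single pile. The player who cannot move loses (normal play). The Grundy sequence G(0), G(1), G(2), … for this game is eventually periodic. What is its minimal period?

12

n :  0  1  2  3  4  5  6  7  8  9 10 11 12 13 14 15 16 17 18 19 20 21 22 23 24 25
G :  0  1  0  1  0  1  2  3  2  3  2  3  0  1  0  1  0  1  2  3  2  3  2  3  0  1
G(n+12) = G(n) holds for n = 0,…,8 (a full window of length max(S) = 9), so the sequence is purely periodic with period 12.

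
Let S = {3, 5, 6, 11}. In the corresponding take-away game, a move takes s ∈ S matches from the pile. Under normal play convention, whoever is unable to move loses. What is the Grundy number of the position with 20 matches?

1

n :  0  1  2  3  4  5  6  7  8  9 10 11 12 13 14 15 16 17 18 19 20
G :  0  0  0  1  1  1  2  2  2  0  0  3  1  1  4  2  2  0  0  0  1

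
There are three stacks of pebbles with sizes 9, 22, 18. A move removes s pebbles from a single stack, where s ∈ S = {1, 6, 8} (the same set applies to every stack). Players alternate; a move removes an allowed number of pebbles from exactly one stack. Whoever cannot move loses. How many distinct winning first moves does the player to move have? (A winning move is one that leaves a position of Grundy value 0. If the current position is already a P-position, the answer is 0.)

All stacks use S = {1, 6, 8}:
n :  0  1  2  3  4  5  6  7  8  9 10 11 12 13 14 15 16 17 18 19 20 21 22
G :  0  1  0  1  0  1  2  0  1  0  1  0  1  2  0  1  0  1  0  1  2  0  1
Stack A: G(9) = 0.
Stack B: G(22) = 1.
Stack C: G(18) = 0.
Combined Grundy value = 0 ⊕ 1 ⊕ 0 = 1.
A winning move leaves total XOR = 0, i.e. changes one component's Grundy value g to g ⊕ X where X is the current total.
Stack A: need g' = 0⊕1 = 1. Options: 9−1→G=1, 9−6→G=1, 9−8→G=1. Hits: 3.
Stack B: need g' = 1⊕1 = 0. Options: 22−1→G=0, 22−6→G=0, 22−8→G=0. Hits: 3.
Stack C: need g' = 0⊕1 = 1. Options: 18−1→G=1, 18−6→G=1, 18−8→G=1. Hits: 3.

9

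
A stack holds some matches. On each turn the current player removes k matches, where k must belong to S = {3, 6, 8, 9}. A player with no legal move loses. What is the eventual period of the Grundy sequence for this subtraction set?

n :  0  1  2  3  4  5  6  7  8  9 10 11 12 13 14 15 16 17 18 19 20 21 22 23 24 25
G :  0  0  0  1  1  1  2  2  2  3  3  3  0  0  0  1  1  1  2  2  2  3  3  3  0  0
G(n+12) = G(n) holds for n = 0,…,8 (a full window of length max(S) = 9), so the sequence is purely periodic with period 12.

12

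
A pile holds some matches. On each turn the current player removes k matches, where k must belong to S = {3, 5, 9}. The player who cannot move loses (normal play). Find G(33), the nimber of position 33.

n :  0  1  2  3  4  5  6  7  8  9 10 11 12 13 14 15 16 17 18 19 20 21 22 23 24 25 26 27 28 29 30 31 32 33
G :  0  0  0  1  1  1  2  2  0  3  3  1  0  2  0  1  0  1  0  1  0  1  0  1  0  1  0  1  0  1  0  1  0  1

1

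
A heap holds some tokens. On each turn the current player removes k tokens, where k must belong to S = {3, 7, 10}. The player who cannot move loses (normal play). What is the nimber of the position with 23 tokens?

G(0) = 0
G(1) = mex{} = 0
G(2) = mex{} = 0
G(3) = mex{0} = 1
G(4) = mex{0} = 1
G(5) = mex{0} = 1
G(6) = mex{1} = 0
G(7) = mex{1,0} = 2
G(8) = mex{1,0} = 2
G(9) = mex{0,0} = 1
G(10) = mex{2,1,0} = 3
G(11) = mex{2,1,0} = 3
G(12) = mex{1,1,0} = 2
G(13) = mex{3,0,1} = 2
G(14) = mex{3,2,1} = 0
G(15) = mex{2,2,1} = 0
G(16) = mex{2,1,0} = 3
G(17) = mex{0,3,2} = 1
G(18) = mex{0,3,2} = 1
G(19) = mex{3,2,1} = 0
G(20) = mex{1,2,3} = 0
G(21) = mex{1,0,3} = 2
G(22) = mex{0,0,2} = 1
G(23) = mex{0,3,2} = 1

1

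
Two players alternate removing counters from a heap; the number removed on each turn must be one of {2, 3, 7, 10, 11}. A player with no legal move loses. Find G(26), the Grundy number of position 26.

n :  0  1  2  3  4  5  6  7  8  9 10 11 12 13 14 15 16 17 18 19 20 21 22 23 24 25 26
G :  0  0  1  1  2  0  0  1  1  2  2  3  3  4  0  5  1  3  0  0  1  1  2  0  5  1  2

2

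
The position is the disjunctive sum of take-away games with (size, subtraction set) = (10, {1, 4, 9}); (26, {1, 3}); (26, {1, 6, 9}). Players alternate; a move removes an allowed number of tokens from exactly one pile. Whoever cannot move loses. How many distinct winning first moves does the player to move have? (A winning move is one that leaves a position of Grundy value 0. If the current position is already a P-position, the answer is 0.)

Pile A, S = {1, 4, 9}:
n :  0  1  2  3  4  5  6  7  8  9 10
G :  0  1  0  1  2  0  1  0  1  2  0
G_A(10) = 0.
Pile B, S = {1, 3}:
n :  0  1  2  3  4  5  6  7  8  9 10 11 12 13 14 15 16 17 18 19 20 21 22 23 24 25 26
G :  0  1  0  1  0  1  0  1  0  1  0  1  0  1  0  1  0  1  0  1  0  1  0  1  0  1  0
G_B(26) = 0.
Pile C, S = {1, 6, 9}:
n :  0  1  2  3  4  5  6  7  8  9 10 11 12 13 14 15 16 17 18 19 20 21 22 23 24 25 26
G :  0  1  0  1  0  1  2  0  1  2  3  2  0  1  0  1  2  0  1  0  1  2  0  1  0  1  2
G_C(26) = 2.
Combined Grundy value = 0 ⊕ 0 ⊕ 2 = 2.
A winning move leaves total XOR = 0, i.e. changes one component's Grundy value g to g ⊕ X where X is the current total.
Pile A: need g' = 0⊕2 = 2. Options: 10−1→G=2, 10−4→G=1, 10−9→G=1. Hits: 1.
Pile B: need g' = 0⊕2 = 2. Options: 26−1→G=1, 26−3→G=1. Hits: 0.
Pile C: need g' = 2⊕2 = 0. Options: 26−1→G=1, 26−6→G=1, 26−9→G=0. Hits: 1.

2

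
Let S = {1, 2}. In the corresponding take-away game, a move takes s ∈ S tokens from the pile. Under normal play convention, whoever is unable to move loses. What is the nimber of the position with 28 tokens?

1

n :  0  1  2  3  4  5  6  7  8  9 10 11 12 13 14 15 16 17 18 19 20 21 22 23 24 25 26 27 28
G :  0  1  2  0  1  2  0  1  2  0  1  2  0  1  2  0  1  2  0  1  2  0  1  2  0  1  2  0  1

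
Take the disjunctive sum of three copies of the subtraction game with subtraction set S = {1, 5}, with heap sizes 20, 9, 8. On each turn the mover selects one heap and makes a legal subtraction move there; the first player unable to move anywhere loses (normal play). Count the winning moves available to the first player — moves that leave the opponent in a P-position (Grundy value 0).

6

All heaps use S = {1, 5}:
G(0) = 0
G(1) = mex{0} = 1
G(2) = mex{1} = 0
G(3) = mex{0} = 1
G(4) = mex{1} = 0
G(5) = mex{0,0} = 1
G(6) = mex{1,1} = 0
G(7) = mex{0,0} = 1
G(8) = mex{1,1} = 0
G(9) = mex{0,0} = 1
G(10) = mex{1,1} = 0
G(11) = mex{0,0} = 1
G(12) = mex{1,1} = 0
G(13) = mex{0,0} = 1
G(14) = mex{1,1} = 0
G(15) = mex{0,0} = 1
G(16) = mex{1,1} = 0
G(17) = mex{0,0} = 1
G(18) = mex{1,1} = 0
G(19) = mex{0,0} = 1
G(20) = mex{1,1} = 0
Heap A: G(20) = 0.
Heap B: G(9) = 1.
Heap C: G(8) = 0.
Combined Grundy value = 0 ⊕ 1 ⊕ 0 = 1.
A winning move leaves total XOR = 0, i.e. changes one component's Grundy value g to g ⊕ X where X is the current total.
Heap A: need g' = 0⊕1 = 1. Options: 20−1→G=1, 20−5→G=1. Hits: 2.
Heap B: need g' = 1⊕1 = 0. Options: 9−1→G=0, 9−5→G=0. Hits: 2.
Heap C: need g' = 0⊕1 = 1. Options: 8−1→G=1, 8−5→G=1. Hits: 2.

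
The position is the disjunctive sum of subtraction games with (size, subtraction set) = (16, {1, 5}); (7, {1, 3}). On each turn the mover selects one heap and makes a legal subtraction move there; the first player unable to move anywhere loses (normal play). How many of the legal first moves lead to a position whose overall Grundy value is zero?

4

Heap A, S = {1, 5}:
G(0) = 0
G(1) = mex{0} = 1
G(2) = mex{1} = 0
G(3) = mex{0} = 1
G(4) = mex{1} = 0
G(5) = mex{0,0} = 1
G(6) = mex{1,1} = 0
G(7) = mex{0,0} = 1
G(8) = mex{1,1} = 0
G(9) = mex{0,0} = 1
G(10) = mex{1,1} = 0
G(11) = mex{0,0} = 1
G(12) = mex{1,1} = 0
G(13) = mex{0,0} = 1
G(14) = mex{1,1} = 0
G(15) = mex{0,0} = 1
G(16) = mex{1,1} = 0
G_A(16) = 0.
Heap B, S = {1, 3}:
n : 0 1 2 3 4 5 6 7
G : 0 1 0 1 0 1 0 1
G_B(7) = 1.
Combined Grundy value = 0 ⊕ 1 = 1.
A winning move leaves total XOR = 0, i.e. changes one component's Grundy value g to g ⊕ X where X is the current total.
Heap A: need g' = 0⊕1 = 1. Options: 16−1→G=1, 16−5→G=1. Hits: 2.
Heap B: need g' = 1⊕1 = 0. Options: 7−1→G=0, 7−3→G=0. Hits: 2.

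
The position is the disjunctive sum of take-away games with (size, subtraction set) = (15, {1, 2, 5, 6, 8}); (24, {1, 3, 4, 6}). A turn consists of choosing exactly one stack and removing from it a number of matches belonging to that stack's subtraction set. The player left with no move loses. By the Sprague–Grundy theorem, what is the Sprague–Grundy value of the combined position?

0

Stack A, S = {1, 2, 5, 6, 8}:
n :  0  1  2  3  4  5  6  7  8  9 10 11 12 13 14 15
G :  0  1  2  0  1  2  3  0  1  2  0  1  2  3  0  1
G_A(15) = 1.
Stack B, S = {1, 3, 4, 6}:
n :  0  1  2  3  4  5  6  7  8  9 10 11 12 13 14 15 16 17 18 19 20 21 22 23 24
G :  0  1  0  1  2  3  2  0  1  0  1  2  3  2  0  1  0  1  2  3  2  0  1  0  1
G_B(24) = 1.
Combined Grundy value = 1 ⊕ 1 = 0.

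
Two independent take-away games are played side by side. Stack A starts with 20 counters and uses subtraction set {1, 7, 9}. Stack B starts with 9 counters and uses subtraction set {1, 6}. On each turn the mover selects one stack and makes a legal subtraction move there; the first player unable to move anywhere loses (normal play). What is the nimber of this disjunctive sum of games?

Stack A, S = {1, 7, 9}:
G(0) = 0
G(1) = mex{0} = 1
G(2) = mex{1} = 0
G(3) = mex{0} = 1
G(4) = mex{1} = 0
G(5) = mex{0} = 1
G(6) = mex{1} = 0
G(7) = mex{0,0} = 1
G(8) = mex{1,1} = 0
G(9) = mex{0,0,0} = 1
G(10) = mex{1,1,1} = 0
G(11) = mex{0,0,0} = 1
G(12) = mex{1,1,1} = 0
G(13) = mex{0,0,0} = 1
G(14) = mex{1,1,1} = 0
G(15) = mex{0,0,0} = 1
G(16) = mex{1,1,1} = 0
G(17) = mex{0,0,0} = 1
G(18) = mex{1,1,1} = 0
G(19) = mex{0,0,0} = 1
G(20) = mex{1,1,1} = 0
G_A(20) = 0.
Stack B, S = {1, 6}:
n : 0 1 2 3 4 5 6 7 8 9
G : 0 1 0 1 0 1 2 0 1 0
G_B(9) = 0.
Combined Grundy value = 0 ⊕ 0 = 0.

0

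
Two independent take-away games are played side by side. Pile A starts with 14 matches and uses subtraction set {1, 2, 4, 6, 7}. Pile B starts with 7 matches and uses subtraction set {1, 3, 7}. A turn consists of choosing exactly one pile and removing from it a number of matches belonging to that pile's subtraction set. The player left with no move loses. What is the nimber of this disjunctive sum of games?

Pile A, S = {1, 2, 4, 6, 7}:
G(0) = 0
G(1) = mex{0} = 1
G(2) = mex{1,0} = 2
G(3) = mex{2,1} = 0
G(4) = mex{0,2,0} = 1
G(5) = mex{1,0,1} = 2
G(6) = mex{2,1,2,0} = 3
G(7) = mex{3,2,0,1,0} = 4
G(8) = mex{4,3,1,2,1} = 0
G(9) = mex{0,4,2,0,2} = 1
G(10) = mex{1,0,3,1,0} = 2
G(11) = mex{2,1,4,2,1} = 0
G(12) = mex{0,2,0,3,2} = 1
G(13) = mex{1,0,1,4,3} = 2
G(14) = mex{2,1,2,0,4} = 3
G_A(14) = 3.
Pile B, S = {1, 3, 7}:
G(0) = 0
G(1) = mex{0} = 1
G(2) = mex{1} = 0
G(3) = mex{0,0} = 1
G(4) = mex{1,1} = 0
G(5) = mex{0,0} = 1
G(6) = mex{1,1} = 0
G(7) = mex{0,0,0} = 1
G_B(7) = 1.
Combined Grundy value = 3 ⊕ 1 = 2.

2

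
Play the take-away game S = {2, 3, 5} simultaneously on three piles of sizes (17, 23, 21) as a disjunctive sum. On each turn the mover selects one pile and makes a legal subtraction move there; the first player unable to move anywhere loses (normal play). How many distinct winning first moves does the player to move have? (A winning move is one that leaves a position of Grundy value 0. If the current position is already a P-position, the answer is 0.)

All piles use S = {2, 3, 5}:
G(0) = 0
G(1) = mex{} = 0
G(2) = mex{0} = 1
G(3) = mex{0,0} = 1
G(4) = mex{1,0} = 2
G(5) = mex{1,1,0} = 2
G(6) = mex{2,1,0} = 3
G(7) = mex{2,2,1} = 0
G(8) = mex{3,2,1} = 0
G(9) = mex{0,3,2} = 1
G(10) = mex{0,0,2} = 1
G(11) = mex{1,0,3} = 2
G(12) = mex{1,1,0} = 2
G(13) = mex{2,1,0} = 3
G(14) = mex{2,2,1} = 0
G(15) = mex{3,2,1} = 0
G(16) = mex{0,3,2} = 1
G(17) = mex{0,0,2} = 1
G(18) = mex{1,0,3} = 2
G(19) = mex{1,1,0} = 2
G(20) = mex{2,1,0} = 3
G(21) = mex{2,2,1} = 0
G(22) = mex{3,2,1} = 0
G(23) = mex{0,3,2} = 1
Pile A: G(17) = 1.
Pile B: G(23) = 1.
Pile C: G(21) = 0.
Combined Grundy value = 1 ⊕ 1 ⊕ 0 = 0.
A winning move leaves total XOR = 0, i.e. changes one component's Grundy value g to g ⊕ X where X is the current total.
Pile A: target g' = 1⊕0 = 1, but every legal move changes the Grundy value (mex property), so 0 moves.
Pile B: target g' = 1⊕0 = 1, but every legal move changes the Grundy value (mex property), so 0 moves.
Pile C: target g' = 0⊕0 = 0, but every legal move changes the Grundy value (mex property), so 0 moves.

0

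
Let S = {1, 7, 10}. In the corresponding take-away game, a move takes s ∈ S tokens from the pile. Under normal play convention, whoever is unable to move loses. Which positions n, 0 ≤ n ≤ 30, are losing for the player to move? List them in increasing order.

G(0) = 0
G(1) = mex{0} = 1
G(2) = mex{1} = 0
G(3) = mex{0} = 1
G(4) = mex{1} = 0
G(5) = mex{0} = 1
G(6) = mex{1} = 0
G(7) = mex{0,0} = 1
G(8) = mex{1,1} = 0
G(9) = mex{0,0} = 1
G(10) = mex{1,1,0} = 2
G(11) = mex{2,0,1} = 3
G(12) = mex{3,1,0} = 2
G(13) = mex{2,0,1} = 3
G(14) = mex{3,1,0} = 2
G(15) = mex{2,0,1} = 3
G(16) = mex{3,1,0} = 2
G(17) = mex{2,2,1} = 0
G(18) = mex{0,3,0} = 1
G(19) = mex{1,2,1} = 0
G(20) = mex{0,3,2} = 1
G(21) = mex{1,2,3} = 0
G(22) = mex{0,3,2} = 1
G(23) = mex{1,2,3} = 0
G(24) = mex{0,0,2} = 1
G(25) = mex{1,1,3} = 0
G(26) = mex{0,0,2} = 1
G(27) = mex{1,1,0} = 2
G(28) = mex{2,0,1} = 3
G(29) = mex{3,1,0} = 2
G(30) = mex{2,0,1} = 3
P-positions are exactly the n with G(n) = 0.

0, 2, 4, 6, 8, 17, 19, 21, 23, 25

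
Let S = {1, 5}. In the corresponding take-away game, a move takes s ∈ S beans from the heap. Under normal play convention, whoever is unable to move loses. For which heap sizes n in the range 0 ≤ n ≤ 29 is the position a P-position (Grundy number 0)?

0, 2, 4, 6, 8, 10, 12, 14, 16, 18, 20, 22, 24, 26, 28

n :  0  1  2  3  4  5  6  7  8  9 10 11 12 13 14 15 16 17 18 19 20 21 22 23 24 25 26 27 28 29
G :  0  1  0  1  0  1  0  1  0  1  0  1  0  1  0  1  0  1  0  1  0  1  0  1  0  1  0  1  0  1
P-positions are exactly the n with G(n) = 0.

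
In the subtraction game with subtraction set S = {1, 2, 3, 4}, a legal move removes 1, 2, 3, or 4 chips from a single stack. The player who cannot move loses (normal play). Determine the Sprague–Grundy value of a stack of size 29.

4

G(0) = 0
G(1) = mex{0} = 1
G(2) = mex{1,0} = 2
G(3) = mex{2,1,0} = 3
G(4) = mex{3,2,1,0} = 4
G(5) = mex{4,3,2,1} = 0
G(6) = mex{0,4,3,2} = 1
G(7) = mex{1,0,4,3} = 2
G(8) = mex{2,1,0,4} = 3
G(9) = mex{3,2,1,0} = 4
G(10) = mex{4,3,2,1} = 0
G(11) = mex{0,4,3,2} = 1
G(12) = mex{1,0,4,3} = 2
G(13) = mex{2,1,0,4} = 3
G(14) = mex{3,2,1,0} = 4
G(15) = mex{4,3,2,1} = 0
G(16) = mex{0,4,3,2} = 1
G(17) = mex{1,0,4,3} = 2
G(18) = mex{2,1,0,4} = 3
G(19) = mex{3,2,1,0} = 4
G(20) = mex{4,3,2,1} = 0
G(21) = mex{0,4,3,2} = 1
G(22) = mex{1,0,4,3} = 2
G(23) = mex{2,1,0,4} = 3
G(24) = mex{3,2,1,0} = 4
G(25) = mex{4,3,2,1} = 0
G(26) = mex{0,4,3,2} = 1
G(27) = mex{1,0,4,3} = 2
G(28) = mex{2,1,0,4} = 3
G(29) = mex{3,2,1,0} = 4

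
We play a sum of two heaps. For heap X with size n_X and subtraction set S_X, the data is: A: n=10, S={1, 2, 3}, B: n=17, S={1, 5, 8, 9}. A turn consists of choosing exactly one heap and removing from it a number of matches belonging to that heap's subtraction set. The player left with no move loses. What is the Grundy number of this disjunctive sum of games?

3

Heap A, S = {1, 2, 3}:
n :  0  1  2  3  4  5  6  7  8  9 10
G :  0  1  2  3  0  1  2  3  0  1  2
G_A(10) = 2.
Heap B, S = {1, 5, 8, 9}:
n :  0  1  2  3  4  5  6  7  8  9 10 11 12 13 14 15 16 17
G :  0  1  0  1  0  1  0  1  2  3  2  3  2  3  2  3  0  1
G_B(17) = 1.
Combined Grundy value = 2 ⊕ 1 = 3.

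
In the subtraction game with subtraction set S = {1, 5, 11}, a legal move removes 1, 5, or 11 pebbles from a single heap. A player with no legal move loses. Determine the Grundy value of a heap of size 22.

0

G(0) = 0
G(1) = mex{0} = 1
G(2) = mex{1} = 0
G(3) = mex{0} = 1
G(4) = mex{1} = 0
G(5) = mex{0,0} = 1
G(6) = mex{1,1} = 0
G(7) = mex{0,0} = 1
G(8) = mex{1,1} = 0
G(9) = mex{0,0} = 1
G(10) = mex{1,1} = 0
G(11) = mex{0,0,0} = 1
G(12) = mex{1,1,1} = 0
G(13) = mex{0,0,0} = 1
G(14) = mex{1,1,1} = 0
G(15) = mex{0,0,0} = 1
G(16) = mex{1,1,1} = 0
G(17) = mex{0,0,0} = 1
G(18) = mex{1,1,1} = 0
G(19) = mex{0,0,0} = 1
G(20) = mex{1,1,1} = 0
G(21) = mex{0,0,0} = 1
G(22) = mex{1,1,1} = 0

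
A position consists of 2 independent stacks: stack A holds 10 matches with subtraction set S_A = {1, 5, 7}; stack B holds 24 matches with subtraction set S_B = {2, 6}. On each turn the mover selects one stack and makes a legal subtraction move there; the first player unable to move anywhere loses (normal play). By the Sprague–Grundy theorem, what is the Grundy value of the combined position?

Stack A, S = {1, 5, 7}:
n :  0  1  2  3  4  5  6  7  8  9 10
G :  0  1  0  1  0  1  0  1  0  1  0
G_A(10) = 0.
Stack B, S = {2, 6}:
G(0) = 0
G(1) = mex{} = 0
G(2) = mex{0} = 1
G(3) = mex{0} = 1
G(4) = mex{1} = 0
G(5) = mex{1} = 0
G(6) = mex{0,0} = 1
G(7) = mex{0,0} = 1
G(8) = mex{1,1} = 0
G(9) = mex{1,1} = 0
G(10) = mex{0,0} = 1
G(11) = mex{0,0} = 1
G(12) = mex{1,1} = 0
G(13) = mex{1,1} = 0
G(14) = mex{0,0} = 1
G(15) = mex{0,0} = 1
G(16) = mex{1,1} = 0
G(17) = mex{1,1} = 0
G(18) = mex{0,0} = 1
G(19) = mex{0,0} = 1
G(20) = mex{1,1} = 0
G(21) = mex{1,1} = 0
G(22) = mex{0,0} = 1
G(23) = mex{0,0} = 1
G(24) = mex{1,1} = 0
G_B(24) = 0.
Combined Grundy value = 0 ⊕ 0 = 0.

0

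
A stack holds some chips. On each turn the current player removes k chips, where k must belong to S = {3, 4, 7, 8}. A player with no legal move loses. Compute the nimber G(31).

3

n :  0  1  2  3  4  5  6  7  8  9 10 11 12 13 14 15 16 17 18 19 20 21 22 23 24 25 26 27 28 29 30 31
G :  0  0  0  1  1  1  2  2  2  3  3  0  0  0  1  1  1  2  2  2  3  3  0  0  0  1  1  1  2  2  2  3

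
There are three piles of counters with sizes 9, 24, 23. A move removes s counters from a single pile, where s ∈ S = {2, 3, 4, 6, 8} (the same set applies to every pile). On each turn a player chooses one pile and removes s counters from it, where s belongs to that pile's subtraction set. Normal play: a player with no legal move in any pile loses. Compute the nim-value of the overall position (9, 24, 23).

All piles use S = {2, 3, 4, 6, 8}:
G(0) = 0
G(1) = mex{} = 0
G(2) = mex{0} = 1
G(3) = mex{0,0} = 1
G(4) = mex{1,0,0} = 2
G(5) = mex{1,1,0} = 2
G(6) = mex{2,1,1,0} = 3
G(7) = mex{2,2,1,0} = 3
G(8) = mex{3,2,2,1,0} = 4
G(9) = mex{3,3,2,1,0} = 4
G(10) = mex{4,3,3,2,1} = 0
G(11) = mex{4,4,3,2,1} = 0
G(12) = mex{0,4,4,3,2} = 1
G(13) = mex{0,0,4,3,2} = 1
G(14) = mex{1,0,0,4,3} = 2
G(15) = mex{1,1,0,4,3} = 2
G(16) = mex{2,1,1,0,4} = 3
G(17) = mex{2,2,1,0,4} = 3
G(18) = mex{3,2,2,1,0} = 4
G(19) = mex{3,3,2,1,0} = 4
G(20) = mex{4,3,3,2,1} = 0
G(21) = mex{4,4,3,2,1} = 0
G(22) = mex{0,4,4,3,2} = 1
G(23) = mex{0,0,4,3,2} = 1
G(24) = mex{1,0,0,4,3} = 2
Pile A: G(9) = 4.
Pile B: G(24) = 2.
Pile C: G(23) = 1.
Combined Grundy value = 4 ⊕ 2 ⊕ 1 = 7.

7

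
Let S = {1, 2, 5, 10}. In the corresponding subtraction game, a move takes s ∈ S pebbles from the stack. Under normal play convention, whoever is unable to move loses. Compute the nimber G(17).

2

n :  0  1  2  3  4  5  6  7  8  9 10 11 12 13 14 15 16 17
G :  0  1  2  0  1  2  0  1  2  0  1  2  0  1  2  0  1  2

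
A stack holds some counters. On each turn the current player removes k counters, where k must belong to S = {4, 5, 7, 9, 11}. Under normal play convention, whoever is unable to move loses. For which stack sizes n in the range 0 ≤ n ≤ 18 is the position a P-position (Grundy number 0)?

G(0) = 0
G(1) = mex{} = 0
G(2) = mex{} = 0
G(3) = mex{} = 0
G(4) = mex{0} = 1
G(5) = mex{0,0} = 1
G(6) = mex{0,0} = 1
G(7) = mex{0,0,0} = 1
G(8) = mex{1,0,0} = 2
G(9) = mex{1,1,0,0} = 2
G(10) = mex{1,1,0,0} = 2
G(11) = mex{1,1,1,0,0} = 2
G(12) = mex{2,1,1,0,0} = 3
G(13) = mex{2,2,1,1,0} = 3
G(14) = mex{2,2,1,1,0} = 3
G(15) = mex{2,2,2,1,1} = 0
G(16) = mex{3,2,2,1,1} = 0
G(17) = mex{3,3,2,2,1} = 0
G(18) = mex{3,3,2,2,1} = 0
P-positions are exactly the n with G(n) = 0.

0, 1, 2, 3, 15, 16, 17, 18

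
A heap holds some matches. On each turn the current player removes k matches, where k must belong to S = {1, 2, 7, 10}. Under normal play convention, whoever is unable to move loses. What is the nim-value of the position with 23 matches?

2

G(0) = 0
G(1) = mex{0} = 1
G(2) = mex{1,0} = 2
G(3) = mex{2,1} = 0
G(4) = mex{0,2} = 1
G(5) = mex{1,0} = 2
G(6) = mex{2,1} = 0
G(7) = mex{0,2,0} = 1
G(8) = mex{1,0,1} = 2
G(9) = mex{2,1,2} = 0
G(10) = mex{0,2,0,0} = 1
G(11) = mex{1,0,1,1} = 2
G(12) = mex{2,1,2,2} = 0
G(13) = mex{0,2,0,0} = 1
G(14) = mex{1,0,1,1} = 2
G(15) = mex{2,1,2,2} = 0
G(16) = mex{0,2,0,0} = 1
G(17) = mex{1,0,1,1} = 2
G(18) = mex{2,1,2,2} = 0
G(19) = mex{0,2,0,0} = 1
G(20) = mex{1,0,1,1} = 2
G(21) = mex{2,1,2,2} = 0
G(22) = mex{0,2,0,0} = 1
G(23) = mex{1,0,1,1} = 2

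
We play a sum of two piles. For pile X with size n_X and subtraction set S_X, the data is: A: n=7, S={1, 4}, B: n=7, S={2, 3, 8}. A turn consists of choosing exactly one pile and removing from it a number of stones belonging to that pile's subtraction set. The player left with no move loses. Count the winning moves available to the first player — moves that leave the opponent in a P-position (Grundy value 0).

3

Pile A, S = {1, 4}:
G(0) = 0
G(1) = mex{0} = 1
G(2) = mex{1} = 0
G(3) = mex{0} = 1
G(4) = mex{1,0} = 2
G(5) = mex{2,1} = 0
G(6) = mex{0,0} = 1
G(7) = mex{1,1} = 0
G_A(7) = 0.
Pile B, S = {2, 3, 8}:
n : 0 1 2 3 4 5 6 7
G : 0 0 1 1 2 0 0 1
G_B(7) = 1.
Combined Grundy value = 0 ⊕ 1 = 1.
A winning move leaves total XOR = 0, i.e. changes one component's Grundy value g to g ⊕ X where X is the current total.
Pile A: need g' = 0⊕1 = 1. Options: 7−1→G=1, 7−4→G=1. Hits: 2.
Pile B: need g' = 1⊕1 = 0. Options: 7−2→G=0, 7−3→G=2. Hits: 1.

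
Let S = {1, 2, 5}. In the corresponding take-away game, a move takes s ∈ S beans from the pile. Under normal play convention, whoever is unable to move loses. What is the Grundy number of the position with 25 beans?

1

G(0) = 0
G(1) = mex{0} = 1
G(2) = mex{1,0} = 2
G(3) = mex{2,1} = 0
G(4) = mex{0,2} = 1
G(5) = mex{1,0,0} = 2
G(6) = mex{2,1,1} = 0
G(7) = mex{0,2,2} = 1
G(8) = mex{1,0,0} = 2
G(9) = mex{2,1,1} = 0
G(10) = mex{0,2,2} = 1
G(11) = mex{1,0,0} = 2
G(12) = mex{2,1,1} = 0
G(13) = mex{0,2,2} = 1
G(14) = mex{1,0,0} = 2
G(15) = mex{2,1,1} = 0
G(16) = mex{0,2,2} = 1
G(17) = mex{1,0,0} = 2
G(18) = mex{2,1,1} = 0
G(19) = mex{0,2,2} = 1
G(20) = mex{1,0,0} = 2
G(21) = mex{2,1,1} = 0
G(22) = mex{0,2,2} = 1
G(23) = mex{1,0,0} = 2
G(24) = mex{2,1,1} = 0
G(25) = mex{0,2,2} = 1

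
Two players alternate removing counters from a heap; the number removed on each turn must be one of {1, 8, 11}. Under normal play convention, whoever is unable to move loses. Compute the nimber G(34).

2

n :  0  1  2  3  4  5  6  7  8  9 10 11 12 13 14 15 16 17 18 19 20 21 22 23 24 25 26 27 28 29 30 31 32 33 34
G :  0  1  0  1  0  1  0  1  2  0  1  2  3  2  3  2  0  1  0  1  2  0  1  0  1  0  1  2  0  1  0  1  2  3  2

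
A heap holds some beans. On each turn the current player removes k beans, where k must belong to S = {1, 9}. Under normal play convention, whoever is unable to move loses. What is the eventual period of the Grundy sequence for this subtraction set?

G(0) = 0
G(1) = mex{0} = 1
G(2) = mex{1} = 0
G(3) = mex{0} = 1
G(4) = mex{1} = 0
G(5) = mex{0} = 1
G(6) = mex{1} = 0
G(7) = mex{0} = 1
G(8) = mex{1} = 0
G(9) = mex{0,0} = 1
G(10) = mex{1,1} = 0
G(11) = mex{0,0} = 1
G(12) = mex{1,1} = 0
G(13) = mex{0,0} = 1
G(14) = mex{1,1} = 0
G(n+2) = G(n) holds for n = 0,…,8 (a full window of length max(S) = 9), so the sequence is purely periodic with period 2.

2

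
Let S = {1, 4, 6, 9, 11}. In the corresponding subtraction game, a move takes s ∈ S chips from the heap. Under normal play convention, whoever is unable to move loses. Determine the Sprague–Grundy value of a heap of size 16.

n :  0  1  2  3  4  5  6  7  8  9 10 11 12 13 14 15 16
G :  0  1  0  1  2  0  1  0  1  2  0  1  0  1  2  0  1

1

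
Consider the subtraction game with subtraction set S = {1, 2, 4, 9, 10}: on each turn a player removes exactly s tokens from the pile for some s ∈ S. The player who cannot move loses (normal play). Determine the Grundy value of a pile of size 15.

1

G(0) = 0
G(1) = mex{0} = 1
G(2) = mex{1,0} = 2
G(3) = mex{2,1} = 0
G(4) = mex{0,2,0} = 1
G(5) = mex{1,0,1} = 2
G(6) = mex{2,1,2} = 0
G(7) = mex{0,2,0} = 1
G(8) = mex{1,0,1} = 2
G(9) = mex{2,1,2,0} = 3
G(10) = mex{3,2,0,1,0} = 4
G(11) = mex{4,3,1,2,1} = 0
G(12) = mex{0,4,2,0,2} = 1
G(13) = mex{1,0,3,1,0} = 2
G(14) = mex{2,1,4,2,1} = 0
G(15) = mex{0,2,0,0,2} = 1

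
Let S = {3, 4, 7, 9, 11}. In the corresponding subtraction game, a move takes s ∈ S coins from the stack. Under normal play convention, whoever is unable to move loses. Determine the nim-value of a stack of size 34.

G(0) = 0
G(1) = mex{} = 0
G(2) = mex{} = 0
G(3) = mex{0} = 1
G(4) = mex{0,0} = 1
G(5) = mex{0,0} = 1
G(6) = mex{1,0} = 2
G(7) = mex{1,1,0} = 2
G(8) = mex{1,1,0} = 2
G(9) = mex{2,1,0,0} = 3
G(10) = mex{2,2,1,0} = 3
G(11) = mex{2,2,1,0,0} = 3
G(12) = mex{3,2,1,1,0} = 4
G(13) = mex{3,3,2,1,0} = 4
G(14) = mex{3,3,2,1,1} = 0
G(15) = mex{4,3,2,2,1} = 0
G(16) = mex{4,4,3,2,1} = 0
G(17) = mex{0,4,3,2,2} = 1
G(18) = mex{0,0,3,3,2} = 1
G(19) = mex{0,0,4,3,2} = 1
G(20) = mex{1,0,4,3,3} = 2
G(21) = mex{1,1,0,4,3} = 2
G(22) = mex{1,1,0,4,3} = 2
G(23) = mex{2,1,0,0,4} = 3
G(24) = mex{2,2,1,0,4} = 3
G(25) = mex{2,2,1,0,0} = 3
G(26) = mex{3,2,1,1,0} = 4
G(27) = mex{3,3,2,1,0} = 4
G(28) = mex{3,3,2,1,1} = 0
G(29) = mex{4,3,2,2,1} = 0
G(30) = mex{4,4,3,2,1} = 0
G(31) = mex{0,4,3,2,2} = 1
G(32) = mex{0,0,3,3,2} = 1
G(33) = mex{0,0,4,3,2} = 1
G(34) = mex{1,0,4,3,3} = 2

2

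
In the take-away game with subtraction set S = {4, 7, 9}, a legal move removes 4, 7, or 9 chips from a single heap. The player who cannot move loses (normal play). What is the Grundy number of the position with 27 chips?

0

G(0) = 0
G(1) = mex{} = 0
G(2) = mex{} = 0
G(3) = mex{} = 0
G(4) = mex{0} = 1
G(5) = mex{0} = 1
G(6) = mex{0} = 1
G(7) = mex{0,0} = 1
G(8) = mex{1,0} = 2
G(9) = mex{1,0,0} = 2
G(10) = mex{1,0,0} = 2
G(11) = mex{1,1,0} = 2
G(12) = mex{2,1,0} = 3
G(13) = mex{2,1,1} = 0
G(14) = mex{2,1,1} = 0
G(15) = mex{2,2,1} = 0
G(16) = mex{3,2,1} = 0
G(17) = mex{0,2,2} = 1
G(18) = mex{0,2,2} = 1
G(19) = mex{0,3,2} = 1
G(20) = mex{0,0,2} = 1
G(21) = mex{1,0,3} = 2
G(22) = mex{1,0,0} = 2
G(23) = mex{1,0,0} = 2
G(24) = mex{1,1,0} = 2
G(25) = mex{2,1,0} = 3
G(26) = mex{2,1,1} = 0
G(27) = mex{2,1,1} = 0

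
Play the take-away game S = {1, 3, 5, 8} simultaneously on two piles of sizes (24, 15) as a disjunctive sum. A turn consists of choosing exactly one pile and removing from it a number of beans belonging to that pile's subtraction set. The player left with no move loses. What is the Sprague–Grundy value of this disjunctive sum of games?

All piles use S = {1, 3, 5, 8}:
G(0) = 0
G(1) = mex{0} = 1
G(2) = mex{1} = 0
G(3) = mex{0,0} = 1
G(4) = mex{1,1} = 0
G(5) = mex{0,0,0} = 1
G(6) = mex{1,1,1} = 0
G(7) = mex{0,0,0} = 1
G(8) = mex{1,1,1,0} = 2
G(9) = mex{2,0,0,1} = 3
G(10) = mex{3,1,1,0} = 2
G(11) = mex{2,2,0,1} = 3
G(12) = mex{3,3,1,0} = 2
G(13) = mex{2,2,2,1} = 0
G(14) = mex{0,3,3,0} = 1
G(15) = mex{1,2,2,1} = 0
G(16) = mex{0,0,3,2} = 1
G(17) = mex{1,1,2,3} = 0
G(18) = mex{0,0,0,2} = 1
G(19) = mex{1,1,1,3} = 0
G(20) = mex{0,0,0,2} = 1
G(21) = mex{1,1,1,0} = 2
G(22) = mex{2,0,0,1} = 3
G(23) = mex{3,1,1,0} = 2
G(24) = mex{2,2,0,1} = 3
Pile A: G(24) = 3.
Pile B: G(15) = 0.
Combined Grundy value = 3 ⊕ 0 = 3.

3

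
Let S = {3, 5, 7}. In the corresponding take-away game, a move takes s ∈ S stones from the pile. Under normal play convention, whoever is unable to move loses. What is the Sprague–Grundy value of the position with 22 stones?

0

G(0) = 0
G(1) = mex{} = 0
G(2) = mex{} = 0
G(3) = mex{0} = 1
G(4) = mex{0} = 1
G(5) = mex{0,0} = 1
G(6) = mex{1,0} = 2
G(7) = mex{1,0,0} = 2
G(8) = mex{1,1,0} = 2
G(9) = mex{2,1,0} = 3
G(10) = mex{2,1,1} = 0
G(11) = mex{2,2,1} = 0
G(12) = mex{3,2,1} = 0
G(13) = mex{0,2,2} = 1
G(14) = mex{0,3,2} = 1
G(15) = mex{0,0,2} = 1
G(16) = mex{1,0,3} = 2
G(17) = mex{1,0,0} = 2
G(18) = mex{1,1,0} = 2
G(19) = mex{2,1,0} = 3
G(20) = mex{2,1,1} = 0
G(21) = mex{2,2,1} = 0
G(22) = mex{3,2,1} = 0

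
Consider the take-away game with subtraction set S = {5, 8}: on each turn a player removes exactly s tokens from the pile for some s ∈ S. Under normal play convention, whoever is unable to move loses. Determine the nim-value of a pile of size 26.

n :  0  1  2  3  4  5  6  7  8  9 10 11 12 13 14 15 16 17 18 19 20 21 22 23 24 25 26
G :  0  0  0  0  0  1  1  1  1  1  2  2  2  0  0  0  0  0  1  1  1  1  1  2  2  2  0

0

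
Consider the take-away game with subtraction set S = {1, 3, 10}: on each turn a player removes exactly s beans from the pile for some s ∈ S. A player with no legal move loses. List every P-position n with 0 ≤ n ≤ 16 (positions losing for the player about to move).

0, 2, 4, 6, 8, 13, 15

G(0) = 0
G(1) = mex{0} = 1
G(2) = mex{1} = 0
G(3) = mex{0,0} = 1
G(4) = mex{1,1} = 0
G(5) = mex{0,0} = 1
G(6) = mex{1,1} = 0
G(7) = mex{0,0} = 1
G(8) = mex{1,1} = 0
G(9) = mex{0,0} = 1
G(10) = mex{1,1,0} = 2
G(11) = mex{2,0,1} = 3
G(12) = mex{3,1,0} = 2
G(13) = mex{2,2,1} = 0
G(14) = mex{0,3,0} = 1
G(15) = mex{1,2,1} = 0
G(16) = mex{0,0,0} = 1
P-positions are exactly the n with G(n) = 0.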